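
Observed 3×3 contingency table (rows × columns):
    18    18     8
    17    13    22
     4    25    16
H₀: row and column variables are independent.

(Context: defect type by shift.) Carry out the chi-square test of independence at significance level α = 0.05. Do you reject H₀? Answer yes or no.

reject H₀: yes

Row totals [44, 52, 45], col totals [39, 56, 46], n=141
χ² = (18−12.17)²/12.17 + (18−17.48)²/17.48 + (8−14.35)²/14.35 + (17−14.38)²/14.38 + (13−20.65)²/20.65 + (22−16.96)²/16.96 + (4−12.45)²/12.45 + (25−17.87)²/17.87 + (16−14.68)²/14.68 = 19.1212
df = 4
p-value (upper-tail) = 0.00074
At α=0.05: p < α → reject H₀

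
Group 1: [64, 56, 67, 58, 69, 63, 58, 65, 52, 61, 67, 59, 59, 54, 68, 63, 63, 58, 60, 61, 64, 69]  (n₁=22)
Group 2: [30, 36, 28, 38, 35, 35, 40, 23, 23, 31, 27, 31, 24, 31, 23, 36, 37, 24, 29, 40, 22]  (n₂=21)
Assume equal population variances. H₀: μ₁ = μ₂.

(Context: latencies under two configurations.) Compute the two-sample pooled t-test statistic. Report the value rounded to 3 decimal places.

test statistic = 18.838

x̄₁=61.727, s₁=4.753, n₁=22
x̄₂=30.619, s₂=6.029, n₂=21
s_p² = [21·4.753² + 20·6.029²]/41 = 29.3004
SE = √(s_p²·(1/22+1/21)) = 1.6514
t = (61.727−30.619)/1.6514 = 18.8376
df = 41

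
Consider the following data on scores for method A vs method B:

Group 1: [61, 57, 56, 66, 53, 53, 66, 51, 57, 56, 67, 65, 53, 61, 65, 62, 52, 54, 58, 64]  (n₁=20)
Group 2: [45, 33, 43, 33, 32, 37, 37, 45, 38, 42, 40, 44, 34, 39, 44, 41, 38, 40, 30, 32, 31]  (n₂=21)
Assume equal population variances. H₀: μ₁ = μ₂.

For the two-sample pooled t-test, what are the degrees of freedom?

degrees of freedom = 39

df = n₁ + n₂ − 2 = 20 + 21 − 2 = 39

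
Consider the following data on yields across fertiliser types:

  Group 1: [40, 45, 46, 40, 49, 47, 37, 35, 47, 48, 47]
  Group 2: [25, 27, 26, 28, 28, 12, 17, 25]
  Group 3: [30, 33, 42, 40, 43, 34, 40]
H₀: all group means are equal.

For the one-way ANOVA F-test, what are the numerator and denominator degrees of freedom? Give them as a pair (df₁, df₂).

k = 3 groups, N = 26 total
df = (k−1, N−k) = (3−1, 26−3) = (2, 23)

degrees of freedom = [2, 23]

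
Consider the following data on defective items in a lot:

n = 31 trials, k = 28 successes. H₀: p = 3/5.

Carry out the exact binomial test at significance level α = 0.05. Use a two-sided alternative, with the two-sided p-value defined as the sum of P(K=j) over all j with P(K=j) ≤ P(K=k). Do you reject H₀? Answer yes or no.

reject H₀: yes

Exact binomial: n=31, k=28, p₀=3/5=0.6000
P(X=j) = C(n,j)·p₀^j·(1−p₀)^(n−j); p = Σ P(X=j) over j with P(X=j) ≤ P(X=28)
p-value (two-sided) = 0.00033
At α=0.05: p < α → reject H₀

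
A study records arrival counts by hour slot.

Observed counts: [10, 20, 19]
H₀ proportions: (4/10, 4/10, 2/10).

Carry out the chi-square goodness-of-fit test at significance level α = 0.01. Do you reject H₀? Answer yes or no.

reject H₀: yes

n = 49; E_i = n·p_i = [19.60, 19.60, 9.80]
χ² = (10−19.60)²/19.60 + (20−19.60)²/19.60 + (19−9.80)²/9.80 = 13.3469
df = 2
p-value (upper-tail) = 0.00126
At α=0.01: p < α → reject H₀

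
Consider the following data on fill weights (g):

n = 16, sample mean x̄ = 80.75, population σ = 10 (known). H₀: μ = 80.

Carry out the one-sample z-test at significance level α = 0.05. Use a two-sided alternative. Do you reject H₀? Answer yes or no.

SE = σ/√n = 10/√16 = 2.5000
z = (x̄−μ₀)/SE = (80.75−80)/2.5000 = 0.3000
p-value (two-sided) = 0.76418
At α=0.05: p ≥ α → fail to reject H₀

reject H₀: no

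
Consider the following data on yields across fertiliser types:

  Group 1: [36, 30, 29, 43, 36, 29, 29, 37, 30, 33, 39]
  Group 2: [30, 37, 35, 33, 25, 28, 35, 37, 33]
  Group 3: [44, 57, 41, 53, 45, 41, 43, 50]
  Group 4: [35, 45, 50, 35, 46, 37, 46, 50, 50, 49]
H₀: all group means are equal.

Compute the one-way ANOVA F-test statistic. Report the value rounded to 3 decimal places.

Group means [33.73, 32.56, 46.75, 44.30], grand mean 38.974
SSB = Σnᵢ(x̄ᵢ−x̄)² = 1440.970; SSW = ΣΣ(x−x̄ᵢ)² = 964.004
MSB = 1440.970/3 = 480.3232; MSW = 964.004/34 = 28.3531
F = MSB/MSW = 16.9408
df = (3, 34)

test statistic = 16.941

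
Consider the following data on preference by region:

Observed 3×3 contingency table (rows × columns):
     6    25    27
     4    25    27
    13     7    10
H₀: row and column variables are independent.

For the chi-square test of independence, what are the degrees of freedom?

degrees of freedom = 4

df = (r−1)(c−1) = (3−1)·(3−1) = 4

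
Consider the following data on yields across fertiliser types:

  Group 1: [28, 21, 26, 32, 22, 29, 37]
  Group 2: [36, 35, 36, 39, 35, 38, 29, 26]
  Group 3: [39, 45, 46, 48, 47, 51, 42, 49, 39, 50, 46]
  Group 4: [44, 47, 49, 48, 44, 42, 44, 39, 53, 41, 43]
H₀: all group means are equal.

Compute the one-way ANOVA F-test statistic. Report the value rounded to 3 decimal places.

Group means [27.86, 34.25, 45.64, 44.91], grand mean 39.595
SSB = Σnᵢ(x̄ᵢ−x̄)² = 1905.107; SSW = ΣΣ(x−x̄ᵢ)² = 655.812
MSB = 1905.107/3 = 635.0357; MSW = 655.812/33 = 19.8731
F = MSB/MSW = 31.9546
df = (3, 33)

test statistic = 31.955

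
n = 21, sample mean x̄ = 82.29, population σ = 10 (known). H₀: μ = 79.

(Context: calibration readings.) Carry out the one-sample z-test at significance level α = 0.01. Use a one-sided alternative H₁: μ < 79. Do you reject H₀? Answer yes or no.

reject H₀: no

SE = σ/√n = 10/√21 = 2.1822
z = (x̄−μ₀)/SE = (82.29−79)/2.1822 = 1.5077
p-value (one-sided, H₁ less) = 0.93418
At α=0.01: p ≥ α → fail to reject H₀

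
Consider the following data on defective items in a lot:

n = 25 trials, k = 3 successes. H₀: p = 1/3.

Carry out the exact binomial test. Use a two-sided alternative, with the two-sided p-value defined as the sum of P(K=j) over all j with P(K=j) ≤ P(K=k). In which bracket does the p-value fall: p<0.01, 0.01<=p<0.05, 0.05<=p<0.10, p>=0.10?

p-value bracket: 0.01<=p<0.05

Exact binomial: n=25, k=3, p₀=1/3=0.3333
P(X=j) = C(n,j)·p₀^j·(1−p₀)^(n−j); p = Σ P(X=j) over j with P(X=j) ≤ P(X=3)
p-value (two-sided) = 0.03126
→ bracket: 0.01<=p<0.05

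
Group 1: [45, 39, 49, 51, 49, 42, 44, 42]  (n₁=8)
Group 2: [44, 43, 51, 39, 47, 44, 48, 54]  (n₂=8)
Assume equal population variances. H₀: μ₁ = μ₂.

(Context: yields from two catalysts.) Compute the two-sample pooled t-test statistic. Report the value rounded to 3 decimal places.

test statistic = -0.501

x̄₁=45.125, s₁=4.190, n₁=8
x̄₂=46.250, s₂=4.773, n₂=8
s_p² = [7·4.190² + 7·4.773²]/14 = 20.1696
SE = √(s_p²·(1/8+1/8)) = 2.2455
t = (45.125−46.250)/2.2455 = -0.5010
df = 14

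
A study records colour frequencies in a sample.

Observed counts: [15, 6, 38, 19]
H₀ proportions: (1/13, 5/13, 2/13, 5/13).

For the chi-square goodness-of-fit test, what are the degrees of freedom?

df = k − 1 = 4 − 1 = 3

degrees of freedom = 3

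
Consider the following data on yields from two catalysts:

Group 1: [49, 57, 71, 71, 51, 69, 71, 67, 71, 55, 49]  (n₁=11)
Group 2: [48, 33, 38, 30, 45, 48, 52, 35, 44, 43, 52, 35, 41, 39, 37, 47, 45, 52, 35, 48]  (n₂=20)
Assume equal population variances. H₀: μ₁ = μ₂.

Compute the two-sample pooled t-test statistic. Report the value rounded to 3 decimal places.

test statistic = 6.600

x̄₁=61.909, s₁=9.648, n₁=11
x̄₂=42.350, s₂=6.792, n₂=20
s_p² = [10·9.648² + 19·6.792²]/29 = 62.3262
SE = √(s_p²·(1/11+1/20)) = 2.9635
t = (61.909−42.350)/2.9635 = 6.6000
df = 29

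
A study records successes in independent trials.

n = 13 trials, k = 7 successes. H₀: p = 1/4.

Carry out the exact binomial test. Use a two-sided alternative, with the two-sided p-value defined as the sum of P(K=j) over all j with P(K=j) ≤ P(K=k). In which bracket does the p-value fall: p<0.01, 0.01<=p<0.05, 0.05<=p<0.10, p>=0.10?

p-value bracket: 0.01<=p<0.05

Exact binomial: n=13, k=7, p₀=1/4=0.2500
P(X=j) = C(n,j)·p₀^j·(1−p₀)^(n−j); p = Σ P(X=j) over j with P(X=j) ≤ P(X=7)
p-value (two-sided) = 0.02429
→ bracket: 0.01<=p<0.05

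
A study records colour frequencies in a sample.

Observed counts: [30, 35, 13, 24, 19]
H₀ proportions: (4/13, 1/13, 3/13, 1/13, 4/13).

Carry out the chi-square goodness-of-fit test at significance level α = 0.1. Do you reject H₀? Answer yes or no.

n = 121; E_i = n·p_i = [37.23, 9.31, 27.92, 9.31, 37.23]
χ² = (30−37.23)²/37.23 + (35−9.31)²/9.31 + (13−27.92)²/27.92 + (24−9.31)²/9.31 + (19−37.23)²/37.23 = 112.4180
df = 4
p-value (upper-tail) = 0.00000
At α=0.1: p < α → reject H₀

reject H₀: yes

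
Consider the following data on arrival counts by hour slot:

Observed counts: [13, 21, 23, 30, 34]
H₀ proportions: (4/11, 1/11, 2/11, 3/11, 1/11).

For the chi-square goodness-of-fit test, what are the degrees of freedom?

df = k − 1 = 5 − 1 = 4

degrees of freedom = 4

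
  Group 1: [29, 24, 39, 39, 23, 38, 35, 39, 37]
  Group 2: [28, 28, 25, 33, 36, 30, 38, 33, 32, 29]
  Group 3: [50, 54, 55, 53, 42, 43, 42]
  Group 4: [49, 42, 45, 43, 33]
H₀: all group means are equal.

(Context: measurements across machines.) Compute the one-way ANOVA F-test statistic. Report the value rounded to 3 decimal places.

Group means [33.67, 31.20, 48.43, 42.40], grand mean 37.613
SSB = Σnᵢ(x̄ᵢ−x̄)² = 1484.841; SSW = ΣΣ(x−x̄ᵢ)² = 836.514
MSB = 1484.841/3 = 494.9469; MSW = 836.514/27 = 30.9820
F = MSB/MSW = 15.9753
df = (3, 27)

test statistic = 15.975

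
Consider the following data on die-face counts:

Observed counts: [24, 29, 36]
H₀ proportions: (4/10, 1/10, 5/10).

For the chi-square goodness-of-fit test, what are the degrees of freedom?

degrees of freedom = 2

df = k − 1 = 3 − 1 = 2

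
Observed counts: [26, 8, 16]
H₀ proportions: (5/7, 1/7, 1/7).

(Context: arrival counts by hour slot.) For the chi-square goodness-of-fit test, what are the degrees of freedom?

degrees of freedom = 2

df = k − 1 = 3 − 1 = 2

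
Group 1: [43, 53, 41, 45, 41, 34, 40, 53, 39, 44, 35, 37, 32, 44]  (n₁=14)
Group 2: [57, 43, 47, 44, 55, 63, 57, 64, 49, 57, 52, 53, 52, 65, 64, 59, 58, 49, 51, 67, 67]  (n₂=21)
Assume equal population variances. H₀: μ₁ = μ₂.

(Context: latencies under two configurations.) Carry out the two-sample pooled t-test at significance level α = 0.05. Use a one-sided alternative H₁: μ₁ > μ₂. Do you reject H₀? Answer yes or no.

x̄₁=41.500, s₁=6.260, n₁=14
x̄₂=55.857, s₂=7.330, n₂=21
s_p² = [13·6.260² + 20·7.330²]/33 = 48.0022
SE = √(s_p²·(1/14+1/21)) = 2.3905
t = (41.500−55.857)/2.3905 = -6.0059
df = 33
p-value (one-sided, H₁ greater) = 1.00000
At α=0.05: p ≥ α → fail to reject H₀

reject H₀: no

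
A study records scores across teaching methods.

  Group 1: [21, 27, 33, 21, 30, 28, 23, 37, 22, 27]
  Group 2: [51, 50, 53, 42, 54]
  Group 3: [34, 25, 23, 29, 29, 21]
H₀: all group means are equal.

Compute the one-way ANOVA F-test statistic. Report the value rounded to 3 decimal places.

test statistic = 39.709

Group means [26.90, 50.00, 26.83], grand mean 32.381
SSB = Σnᵢ(x̄ᵢ−x̄)² = 2037.219; SSW = ΣΣ(x−x̄ᵢ)² = 461.733
MSB = 2037.219/2 = 1018.6095; MSW = 461.733/18 = 25.6519
F = MSB/MSW = 39.7090
df = (2, 18)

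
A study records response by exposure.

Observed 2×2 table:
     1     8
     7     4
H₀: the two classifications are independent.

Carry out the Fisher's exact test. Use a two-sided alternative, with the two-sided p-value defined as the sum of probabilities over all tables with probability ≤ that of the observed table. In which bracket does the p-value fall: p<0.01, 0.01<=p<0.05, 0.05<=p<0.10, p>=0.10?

Margins: r₁=9, r₂=11, c₁=8, c₂=12, n=20
p_obs = C(9,1)·C(11,7)/C(20,8); sum pmf over tables with pmf ≤ p_obs
p-value (two-sided) = 0.02810
→ bracket: 0.01<=p<0.05

p-value bracket: 0.01<=p<0.05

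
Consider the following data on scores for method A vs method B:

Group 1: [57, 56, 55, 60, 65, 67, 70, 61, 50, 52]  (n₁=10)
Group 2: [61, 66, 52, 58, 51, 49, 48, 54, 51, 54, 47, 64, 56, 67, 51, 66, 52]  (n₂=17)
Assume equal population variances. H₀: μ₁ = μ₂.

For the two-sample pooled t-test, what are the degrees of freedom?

df = n₁ + n₂ − 2 = 10 + 17 − 2 = 25

degrees of freedom = 25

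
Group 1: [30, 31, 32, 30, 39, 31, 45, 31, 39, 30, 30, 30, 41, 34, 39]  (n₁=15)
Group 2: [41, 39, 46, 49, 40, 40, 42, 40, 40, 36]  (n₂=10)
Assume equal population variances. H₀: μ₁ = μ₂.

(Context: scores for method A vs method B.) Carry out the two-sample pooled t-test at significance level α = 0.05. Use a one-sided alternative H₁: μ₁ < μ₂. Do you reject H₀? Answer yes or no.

reject H₀: yes

x̄₁=34.133, s₁=5.041, n₁=15
x̄₂=41.300, s₂=3.683, n₂=10
s_p² = [14·5.041² + 9·3.683²]/23 = 20.7754
SE = √(s_p²·(1/15+1/10)) = 1.8608
t = (34.133−41.300)/1.8608 = -3.8514
df = 23
p-value (one-sided, H₁ less) = 0.00041
At α=0.05: p < α → reject H₀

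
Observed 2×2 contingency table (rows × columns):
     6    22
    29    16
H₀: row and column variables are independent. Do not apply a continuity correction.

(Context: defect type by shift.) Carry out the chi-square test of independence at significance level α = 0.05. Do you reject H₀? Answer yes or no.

Row totals [28, 45], col totals [35, 38], n=73
χ² = (6−13.42)²/13.42 + (22−14.58)²/14.58 + (29−21.58)²/21.58 + (16−23.42)²/23.42 = 12.7967
df = 1
p-value (upper-tail) = 0.00035
At α=0.05: p < α → reject H₀

reject H₀: yes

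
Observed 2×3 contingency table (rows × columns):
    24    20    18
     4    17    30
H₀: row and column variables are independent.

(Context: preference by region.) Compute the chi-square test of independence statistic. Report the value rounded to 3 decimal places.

Row totals [62, 51], col totals [28, 37, 48], n=113
χ² = (24−15.36)²/15.36 + (20−20.30)²/20.30 + (18−26.34)²/26.34 + (4−12.64)²/12.64 + (17−16.70)²/16.70 + (30−21.66)²/21.66 = 16.6156
df = 2

test statistic = 16.616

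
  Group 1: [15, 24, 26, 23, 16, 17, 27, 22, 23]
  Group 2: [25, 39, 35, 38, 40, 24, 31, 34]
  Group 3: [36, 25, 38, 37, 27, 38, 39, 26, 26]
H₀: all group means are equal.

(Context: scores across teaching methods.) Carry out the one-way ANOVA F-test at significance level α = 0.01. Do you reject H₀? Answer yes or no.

Group means [21.44, 33.25, 32.44], grand mean 28.885
SSB = Σnᵢ(x̄ᵢ−x̄)² = 764.709; SSW = ΣΣ(x−x̄ᵢ)² = 723.944
MSB = 764.709/2 = 382.3547; MSW = 723.944/23 = 31.4758
F = MSB/MSW = 12.1476
df = (2, 23)
p-value (upper-tail) = 0.00025
At α=0.01: p < α → reject H₀

reject H₀: yes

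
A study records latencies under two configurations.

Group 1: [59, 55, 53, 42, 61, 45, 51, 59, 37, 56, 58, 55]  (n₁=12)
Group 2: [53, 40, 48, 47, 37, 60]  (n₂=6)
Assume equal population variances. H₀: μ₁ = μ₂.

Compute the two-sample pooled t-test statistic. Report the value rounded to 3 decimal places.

test statistic = 1.303

x̄₁=52.583, s₁=7.513, n₁=12
x̄₂=47.500, s₂=8.408, n₂=6
s_p² = [11·7.513² + 5·8.408²]/16 = 60.9010
SE = √(s_p²·(1/12+1/6)) = 3.9020
t = (52.583−47.500)/3.9020 = 1.3028
df = 16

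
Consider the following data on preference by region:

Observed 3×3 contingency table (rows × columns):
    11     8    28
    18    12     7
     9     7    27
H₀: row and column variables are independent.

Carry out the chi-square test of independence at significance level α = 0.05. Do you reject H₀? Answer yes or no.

reject H₀: yes

Row totals [47, 37, 43], col totals [38, 27, 62], n=127
χ² = (11−14.06)²/14.06 + (8−9.99)²/9.99 + (28−22.94)²/22.94 + (18−11.07)²/11.07 + (12−7.87)²/7.87 + (7−18.06)²/18.06 + (9−12.87)²/12.87 + (7−9.14)²/9.14 + (27−20.99)²/20.99 = 18.8460
df = 4
p-value (upper-tail) = 0.00084
At α=0.05: p < α → reject H₀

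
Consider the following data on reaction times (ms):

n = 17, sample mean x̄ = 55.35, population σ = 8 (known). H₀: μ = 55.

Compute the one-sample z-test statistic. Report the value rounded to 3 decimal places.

test statistic = 0.180

SE = σ/√n = 8/√17 = 1.9403
z = (x̄−μ₀)/SE = (55.35−55)/1.9403 = 0.1804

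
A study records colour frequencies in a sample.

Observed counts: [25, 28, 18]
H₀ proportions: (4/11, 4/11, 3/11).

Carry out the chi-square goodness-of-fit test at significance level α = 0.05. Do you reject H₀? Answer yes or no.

reject H₀: no

n = 71; E_i = n·p_i = [25.82, 25.82, 19.36]
χ² = (25−25.82)²/25.82 + (28−25.82)²/25.82 + (18−19.36)²/19.36 = 0.3063
df = 2
p-value (upper-tail) = 0.85798
At α=0.05: p ≥ α → fail to reject H₀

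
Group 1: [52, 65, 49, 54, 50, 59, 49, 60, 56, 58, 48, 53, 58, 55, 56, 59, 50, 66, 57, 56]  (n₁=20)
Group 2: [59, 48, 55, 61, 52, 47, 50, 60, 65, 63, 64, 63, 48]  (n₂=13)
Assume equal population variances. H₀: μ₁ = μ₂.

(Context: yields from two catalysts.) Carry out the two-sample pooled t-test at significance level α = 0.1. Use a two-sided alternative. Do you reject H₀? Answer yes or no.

reject H₀: no

x̄₁=55.500, s₁=5.042, n₁=20
x̄₂=56.538, s₂=6.778, n₂=13
s_p² = [19·5.042² + 12·6.778²]/31 = 33.3623
SE = √(s_p²·(1/20+1/13)) = 2.0578
t = (55.500−56.538)/2.0578 = -0.5047
df = 31
p-value (two-sided) = 0.61737
At α=0.1: p ≥ α → fail to reject H₀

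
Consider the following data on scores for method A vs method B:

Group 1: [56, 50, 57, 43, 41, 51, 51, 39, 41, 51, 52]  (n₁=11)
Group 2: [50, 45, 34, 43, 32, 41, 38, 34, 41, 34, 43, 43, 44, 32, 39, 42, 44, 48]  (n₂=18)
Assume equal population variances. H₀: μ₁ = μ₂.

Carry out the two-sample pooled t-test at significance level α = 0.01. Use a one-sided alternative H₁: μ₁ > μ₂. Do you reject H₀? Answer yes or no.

reject H₀: yes

x̄₁=48.364, s₁=6.281, n₁=11
x̄₂=40.389, s₂=5.381, n₂=18
s_p² = [10·6.281² + 17·5.381²]/27 = 32.8453
SE = √(s_p²·(1/11+1/18)) = 2.1933
t = (48.364−40.389)/2.1933 = 3.6359
df = 27
p-value (one-sided, H₁ greater) = 0.00057
At α=0.01: p < α → reject H₀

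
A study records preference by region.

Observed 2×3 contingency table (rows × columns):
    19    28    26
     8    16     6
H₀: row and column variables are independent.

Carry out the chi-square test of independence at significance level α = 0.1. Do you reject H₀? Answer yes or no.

Row totals [73, 30], col totals [27, 44, 32], n=103
χ² = (19−19.14)²/19.14 + (28−31.18)²/31.18 + (26−22.68)²/22.68 + (8−7.86)²/7.86 + (16−12.82)²/12.82 + (6−9.32)²/9.32 = 2.7888
df = 2
p-value (upper-tail) = 0.24798
At α=0.1: p ≥ α → fail to reject H₀

reject H₀: no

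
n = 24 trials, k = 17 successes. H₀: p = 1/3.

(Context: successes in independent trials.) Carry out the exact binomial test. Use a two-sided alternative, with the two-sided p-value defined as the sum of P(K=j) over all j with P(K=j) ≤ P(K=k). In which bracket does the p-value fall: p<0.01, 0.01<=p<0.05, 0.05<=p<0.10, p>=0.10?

Exact binomial: n=24, k=17, p₀=1/3=0.3333
P(X=j) = C(n,j)·p₀^j·(1−p₀)^(n−j); p = Σ P(X=j) over j with P(X=j) ≤ P(X=17)
p-value (two-sided) = 0.00025
→ bracket: p<0.01

p-value bracket: p<0.01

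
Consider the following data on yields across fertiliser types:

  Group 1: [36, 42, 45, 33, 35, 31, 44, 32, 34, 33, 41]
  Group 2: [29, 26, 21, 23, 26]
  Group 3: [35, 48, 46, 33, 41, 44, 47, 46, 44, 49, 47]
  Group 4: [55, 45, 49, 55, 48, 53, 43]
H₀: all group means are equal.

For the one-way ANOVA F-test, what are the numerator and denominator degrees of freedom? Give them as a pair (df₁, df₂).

k = 4 groups, N = 34 total
df = (k−1, N−k) = (4−1, 34−4) = (3, 30)

degrees of freedom = [3, 30]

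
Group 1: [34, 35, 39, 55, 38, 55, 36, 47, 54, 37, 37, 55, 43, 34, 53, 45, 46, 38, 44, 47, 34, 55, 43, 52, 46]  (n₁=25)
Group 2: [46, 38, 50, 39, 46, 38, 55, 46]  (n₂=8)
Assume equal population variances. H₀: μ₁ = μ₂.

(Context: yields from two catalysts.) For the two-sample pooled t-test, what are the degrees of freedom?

df = n₁ + n₂ − 2 = 25 + 8 − 2 = 31

degrees of freedom = 31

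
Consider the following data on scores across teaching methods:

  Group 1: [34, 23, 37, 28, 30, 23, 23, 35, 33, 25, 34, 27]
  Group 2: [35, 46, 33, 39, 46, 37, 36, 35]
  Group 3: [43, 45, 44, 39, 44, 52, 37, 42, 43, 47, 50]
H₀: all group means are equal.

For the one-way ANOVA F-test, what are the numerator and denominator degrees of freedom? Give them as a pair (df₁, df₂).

k = 3 groups, N = 31 total
df = (k−1, N−k) = (3−1, 31−3) = (2, 28)

degrees of freedom = [2, 28]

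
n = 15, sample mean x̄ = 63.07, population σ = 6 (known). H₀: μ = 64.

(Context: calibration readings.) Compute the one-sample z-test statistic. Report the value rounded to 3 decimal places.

test statistic = -0.600

SE = σ/√n = 6/√15 = 1.5492
z = (x̄−μ₀)/SE = (63.07−64)/1.5492 = -0.6003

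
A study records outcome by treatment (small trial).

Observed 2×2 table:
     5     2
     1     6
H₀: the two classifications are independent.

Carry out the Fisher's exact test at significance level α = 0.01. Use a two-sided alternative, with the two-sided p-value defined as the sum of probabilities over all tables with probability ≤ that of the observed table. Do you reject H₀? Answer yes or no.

Margins: r₁=7, r₂=7, c₁=6, c₂=8, n=14
p_obs = C(7,5)·C(7,1)/C(14,6); sum pmf over tables with pmf ≤ p_obs
p-value (two-sided) = 0.10256
At α=0.01: p ≥ α → fail to reject H₀

reject H₀: no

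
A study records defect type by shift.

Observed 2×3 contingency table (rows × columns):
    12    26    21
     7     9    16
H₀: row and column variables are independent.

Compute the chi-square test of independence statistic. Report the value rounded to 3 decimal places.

test statistic = 2.454

Row totals [59, 32], col totals [19, 35, 37], n=91
χ² = (12−12.32)²/12.32 + (26−22.69)²/22.69 + (21−23.99)²/23.99 + (7−6.68)²/6.68 + (9−12.31)²/12.31 + (16−13.01)²/13.01 = 2.4536
df = 2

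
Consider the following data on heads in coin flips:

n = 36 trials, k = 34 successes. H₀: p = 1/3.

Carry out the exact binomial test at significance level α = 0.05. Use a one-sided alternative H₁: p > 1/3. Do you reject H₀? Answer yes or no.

Exact binomial: n=36, k=34, p₀=1/3=0.3333
P(X≥34) from Σ C(n,i)·p₀^i·(1−p₀)^(n−i)
p-value (one-sided, H₁ greater) = 0.00000
At α=0.05: p < α → reject H₀

reject H₀: yes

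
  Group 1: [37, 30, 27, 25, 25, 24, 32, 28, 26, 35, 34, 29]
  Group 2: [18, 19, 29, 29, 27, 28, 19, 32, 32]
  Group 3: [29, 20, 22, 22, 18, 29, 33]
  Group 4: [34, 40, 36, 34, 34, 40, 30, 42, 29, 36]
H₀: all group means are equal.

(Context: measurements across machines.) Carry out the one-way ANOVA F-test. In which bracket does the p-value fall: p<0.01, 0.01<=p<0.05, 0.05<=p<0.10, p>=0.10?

Group means [29.33, 25.89, 24.71, 35.50], grand mean 29.289
SSB = Σnᵢ(x̄ᵢ−x̄)² = 636.332; SSW = ΣΣ(x−x̄ᵢ)² = 811.484
MSB = 636.332/3 = 212.1106; MSW = 811.484/34 = 23.8672
F = MSB/MSW = 8.8871
df = (3, 34)
p-value (upper-tail) = 0.00017
→ bracket: p<0.01

p-value bracket: p<0.01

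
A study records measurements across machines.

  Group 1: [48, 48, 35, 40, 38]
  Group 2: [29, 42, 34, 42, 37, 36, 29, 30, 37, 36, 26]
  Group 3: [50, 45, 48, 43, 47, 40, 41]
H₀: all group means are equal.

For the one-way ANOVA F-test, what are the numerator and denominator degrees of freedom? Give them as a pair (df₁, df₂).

k = 3 groups, N = 23 total
df = (k−1, N−k) = (3−1, 23−3) = (2, 20)

degrees of freedom = [2, 20]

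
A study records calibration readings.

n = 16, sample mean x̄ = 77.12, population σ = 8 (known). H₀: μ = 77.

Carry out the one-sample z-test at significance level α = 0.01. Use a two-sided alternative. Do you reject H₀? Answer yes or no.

reject H₀: no

SE = σ/√n = 8/√16 = 2.0000
z = (x̄−μ₀)/SE = (77.12−77)/2.0000 = 0.0600
p-value (two-sided) = 0.95216
At α=0.01: p ≥ α → fail to reject H₀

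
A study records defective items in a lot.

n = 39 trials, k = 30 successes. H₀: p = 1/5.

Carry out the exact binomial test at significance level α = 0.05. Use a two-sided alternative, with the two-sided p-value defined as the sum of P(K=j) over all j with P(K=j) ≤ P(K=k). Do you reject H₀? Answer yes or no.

Exact binomial: n=39, k=30, p₀=1/5=0.2000
P(X=j) = C(n,j)·p₀^j·(1−p₀)^(n−j); p = Σ P(X=j) over j with P(X=j) ≤ P(X=30)
p-value (two-sided) = 0.00000
At α=0.05: p < α → reject H₀

reject H₀: yes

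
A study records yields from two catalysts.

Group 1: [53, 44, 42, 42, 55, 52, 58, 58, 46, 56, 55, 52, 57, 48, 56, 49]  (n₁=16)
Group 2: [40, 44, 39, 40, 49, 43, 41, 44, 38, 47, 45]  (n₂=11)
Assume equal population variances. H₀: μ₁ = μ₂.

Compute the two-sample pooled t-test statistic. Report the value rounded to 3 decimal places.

x̄₁=51.438, s₁=5.585, n₁=16
x̄₂=42.727, s₂=3.467, n₂=11
s_p² = [15·5.585² + 10·3.467²]/25 = 23.5248
SE = √(s_p²·(1/16+1/11)) = 1.8997
t = (51.438−42.727)/1.8997 = 4.5850
df = 25

test statistic = 4.585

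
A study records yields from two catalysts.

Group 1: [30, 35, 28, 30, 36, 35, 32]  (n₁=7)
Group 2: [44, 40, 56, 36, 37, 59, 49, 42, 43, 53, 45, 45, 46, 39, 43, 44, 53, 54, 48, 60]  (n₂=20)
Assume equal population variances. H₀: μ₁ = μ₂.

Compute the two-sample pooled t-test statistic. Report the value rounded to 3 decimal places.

x̄₁=32.286, s₁=3.094, n₁=7
x̄₂=46.800, s₂=7.023, n₂=20
s_p² = [6·3.094² + 19·7.023²]/25 = 39.7851
SE = √(s_p²·(1/7+1/20)) = 2.7700
t = (32.286−46.800)/2.7700 = -5.2398
df = 25

test statistic = -5.240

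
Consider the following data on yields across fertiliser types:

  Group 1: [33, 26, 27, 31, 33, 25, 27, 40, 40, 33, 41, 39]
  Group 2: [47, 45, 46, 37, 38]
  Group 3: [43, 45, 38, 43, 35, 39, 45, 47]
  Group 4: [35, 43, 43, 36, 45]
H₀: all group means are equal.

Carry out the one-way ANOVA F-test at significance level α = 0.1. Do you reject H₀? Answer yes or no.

reject H₀: yes

Group means [32.92, 42.60, 41.88, 40.40], grand mean 38.167
SSB = Σnᵢ(x̄ᵢ−x̄)² = 563.975; SSW = ΣΣ(x−x̄ᵢ)² = 678.192
MSB = 563.975/3 = 187.9917; MSW = 678.192/26 = 26.0843
F = MSB/MSW = 7.2071
df = (3, 26)
p-value (upper-tail) = 0.00112
At α=0.1: p < α → reject H₀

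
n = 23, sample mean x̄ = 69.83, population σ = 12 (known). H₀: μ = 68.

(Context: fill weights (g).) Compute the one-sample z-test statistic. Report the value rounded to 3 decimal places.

SE = σ/√n = 12/√23 = 2.5022
z = (x̄−μ₀)/SE = (69.83−68)/2.5022 = 0.7314

test statistic = 0.731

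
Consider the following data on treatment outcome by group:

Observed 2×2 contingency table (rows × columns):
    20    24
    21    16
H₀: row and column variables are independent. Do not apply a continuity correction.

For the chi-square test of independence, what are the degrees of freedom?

degrees of freedom = 1

df = (r−1)(c−1) = (2−1)·(2−1) = 1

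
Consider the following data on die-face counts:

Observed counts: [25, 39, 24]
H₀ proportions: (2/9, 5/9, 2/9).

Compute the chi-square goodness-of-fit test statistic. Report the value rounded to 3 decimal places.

test statistic = 4.526

n = 88; E_i = n·p_i = [19.56, 48.89, 19.56]
χ² = (25−19.56)²/19.56 + (39−48.89)²/48.89 + (24−19.56)²/19.56 = 4.5261
df = 2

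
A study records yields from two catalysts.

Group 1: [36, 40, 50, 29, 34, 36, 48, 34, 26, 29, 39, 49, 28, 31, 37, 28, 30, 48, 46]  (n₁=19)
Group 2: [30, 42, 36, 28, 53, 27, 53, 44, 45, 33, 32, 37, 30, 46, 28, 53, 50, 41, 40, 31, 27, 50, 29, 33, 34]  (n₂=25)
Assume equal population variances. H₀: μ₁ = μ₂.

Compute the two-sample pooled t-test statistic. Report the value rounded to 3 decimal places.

test statistic = -0.513

x̄₁=36.737, s₁=8.040, n₁=19
x̄₂=38.080, s₂=9.009, n₂=25
s_p² = [18·8.040² + 24·9.009²]/42 = 74.0839
SE = √(s_p²·(1/19+1/25)) = 2.6196
t = (36.737−38.080)/2.6196 = -0.5127
df = 42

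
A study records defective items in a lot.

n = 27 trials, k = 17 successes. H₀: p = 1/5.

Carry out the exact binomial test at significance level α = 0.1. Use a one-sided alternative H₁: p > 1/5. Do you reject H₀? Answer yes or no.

Exact binomial: n=27, k=17, p₀=1/5=0.2000
P(X≥17) from Σ C(n,i)·p₀^i·(1−p₀)^(n−i)
p-value (one-sided, H₁ greater) = 0.00000
At α=0.1: p < α → reject H₀

reject H₀: yes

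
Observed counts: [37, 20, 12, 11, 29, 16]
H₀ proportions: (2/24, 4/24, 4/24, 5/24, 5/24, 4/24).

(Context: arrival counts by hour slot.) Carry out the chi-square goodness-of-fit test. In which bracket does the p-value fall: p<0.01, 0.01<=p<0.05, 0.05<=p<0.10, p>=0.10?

p-value bracket: p<0.01

n = 125; E_i = n·p_i = [10.42, 20.83, 20.83, 26.04, 26.04, 20.83]
χ² = (37−10.42)²/10.42 + (20−20.83)²/20.83 + (12−20.83)²/20.83 + (11−26.04)²/26.04 + (29−26.04)²/26.04 + (16−20.83)²/20.83 = 81.7648
df = 5
p-value (upper-tail) = 0.00000
→ bracket: p<0.01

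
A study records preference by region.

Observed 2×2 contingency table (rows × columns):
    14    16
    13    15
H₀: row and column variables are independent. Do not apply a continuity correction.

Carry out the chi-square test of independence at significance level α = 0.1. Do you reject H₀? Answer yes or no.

reject H₀: no

Row totals [30, 28], col totals [27, 31], n=58
χ² = (14−13.97)²/13.97 + (16−16.03)²/16.03 + (13−13.03)²/13.03 + (15−14.97)²/14.97 = 0.0003
df = 1
p-value (upper-tail) = 0.98551
At α=0.1: p ≥ α → fail to reject H₀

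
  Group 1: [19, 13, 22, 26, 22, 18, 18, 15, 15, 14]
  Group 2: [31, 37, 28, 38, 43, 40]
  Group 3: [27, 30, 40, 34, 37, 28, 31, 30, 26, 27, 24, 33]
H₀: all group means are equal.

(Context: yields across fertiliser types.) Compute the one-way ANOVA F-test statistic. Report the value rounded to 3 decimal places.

test statistic = 31.936

Group means [18.20, 36.17, 30.58], grand mean 27.357
SSB = Σnᵢ(x̄ᵢ−x̄)² = 1429.079; SSW = ΣΣ(x−x̄ᵢ)² = 559.350
MSB = 1429.079/2 = 714.5393; MSW = 559.350/25 = 22.3740
F = MSB/MSW = 31.9361
df = (2, 25)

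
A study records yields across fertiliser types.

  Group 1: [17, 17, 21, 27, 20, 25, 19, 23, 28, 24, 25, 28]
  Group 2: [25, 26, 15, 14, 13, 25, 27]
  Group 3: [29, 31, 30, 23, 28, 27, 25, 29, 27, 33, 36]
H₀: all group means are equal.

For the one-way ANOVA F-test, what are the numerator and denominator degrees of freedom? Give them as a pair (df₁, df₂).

degrees of freedom = [2, 27]

k = 3 groups, N = 30 total
df = (k−1, N−k) = (3−1, 30−3) = (2, 27)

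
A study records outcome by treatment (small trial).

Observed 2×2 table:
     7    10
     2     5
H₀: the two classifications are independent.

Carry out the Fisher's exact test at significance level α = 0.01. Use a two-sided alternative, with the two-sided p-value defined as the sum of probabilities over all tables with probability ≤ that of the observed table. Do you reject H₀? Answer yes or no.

Margins: r₁=17, r₂=7, c₁=9, c₂=15, n=24
p_obs = C(17,7)·C(7,2)/C(24,9); sum pmf over tables with pmf ≤ p_obs
p-value (two-sided) = 0.66871
At α=0.01: p ≥ α → fail to reject H₀

reject H₀: no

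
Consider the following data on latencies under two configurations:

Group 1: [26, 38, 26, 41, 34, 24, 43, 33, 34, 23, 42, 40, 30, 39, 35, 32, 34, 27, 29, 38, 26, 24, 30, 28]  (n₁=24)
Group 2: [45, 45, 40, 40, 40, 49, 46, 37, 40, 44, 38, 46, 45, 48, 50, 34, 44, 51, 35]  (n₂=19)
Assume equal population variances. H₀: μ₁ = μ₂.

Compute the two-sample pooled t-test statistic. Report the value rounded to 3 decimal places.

x̄₁=32.333, s₁=6.190, n₁=24
x̄₂=43.000, s₂=4.989, n₂=19
s_p² = [23·6.190² + 18·4.989²]/41 = 32.4228
SE = √(s_p²·(1/24+1/19)) = 1.7485
t = (32.333−43.000)/1.7485 = -6.1003
df = 41

test statistic = -6.100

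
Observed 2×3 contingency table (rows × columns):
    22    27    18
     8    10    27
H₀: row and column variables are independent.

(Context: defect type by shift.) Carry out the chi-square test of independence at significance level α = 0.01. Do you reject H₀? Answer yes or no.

reject H₀: yes

Row totals [67, 45], col totals [30, 37, 45], n=112
χ² = (22−17.95)²/17.95 + (27−22.13)²/22.13 + (18−26.92)²/26.92 + (8−12.05)²/12.05 + (10−14.87)²/14.87 + (27−18.08)²/18.08 = 12.2972
df = 2
p-value (upper-tail) = 0.00214
At α=0.01: p < α → reject H₀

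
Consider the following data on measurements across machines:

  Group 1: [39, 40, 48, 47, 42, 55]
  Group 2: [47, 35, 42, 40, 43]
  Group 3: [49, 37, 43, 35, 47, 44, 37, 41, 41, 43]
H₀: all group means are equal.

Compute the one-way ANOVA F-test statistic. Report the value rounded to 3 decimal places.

test statistic = 1.121

Group means [45.17, 41.40, 41.70], grand mean 42.619
SSB = Σnᵢ(x̄ᵢ−x̄)² = 54.819; SSW = ΣΣ(x−x̄ᵢ)² = 440.133
MSB = 54.819/2 = 27.4095; MSW = 440.133/18 = 24.4519
F = MSB/MSW = 1.1210
df = (2, 18)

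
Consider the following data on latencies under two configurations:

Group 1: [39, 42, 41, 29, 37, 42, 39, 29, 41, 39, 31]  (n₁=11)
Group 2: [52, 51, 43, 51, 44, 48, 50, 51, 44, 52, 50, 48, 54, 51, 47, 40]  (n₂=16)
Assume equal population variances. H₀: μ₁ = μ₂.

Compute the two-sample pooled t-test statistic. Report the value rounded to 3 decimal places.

test statistic = -6.543

x̄₁=37.182, s₁=5.076, n₁=11
x̄₂=48.500, s₂=3.916, n₂=16
s_p² = [10·5.076² + 15·3.916²]/25 = 19.5055
SE = √(s_p²·(1/11+1/16)) = 1.7298
t = (37.182−48.500)/1.7298 = -6.5429
df = 25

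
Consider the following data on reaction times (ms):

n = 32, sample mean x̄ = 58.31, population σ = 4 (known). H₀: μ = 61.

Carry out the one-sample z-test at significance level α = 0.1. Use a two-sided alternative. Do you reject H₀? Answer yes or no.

reject H₀: yes

SE = σ/√n = 4/√32 = 0.7071
z = (x̄−μ₀)/SE = (58.31−61)/0.7071 = -3.8042
p-value (two-sided) = 0.00014
At α=0.1: p < α → reject H₀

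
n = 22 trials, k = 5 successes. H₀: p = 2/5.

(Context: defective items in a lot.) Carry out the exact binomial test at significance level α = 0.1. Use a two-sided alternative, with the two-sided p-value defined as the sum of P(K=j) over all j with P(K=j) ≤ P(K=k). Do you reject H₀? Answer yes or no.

reject H₀: no

Exact binomial: n=22, k=5, p₀=2/5=0.4000
P(X=j) = C(n,j)·p₀^j·(1−p₀)^(n−j); p = Σ P(X=j) over j with P(X=j) ≤ P(X=5)
p-value (two-sided) = 0.12733
At α=0.1: p ≥ α → fail to reject H₀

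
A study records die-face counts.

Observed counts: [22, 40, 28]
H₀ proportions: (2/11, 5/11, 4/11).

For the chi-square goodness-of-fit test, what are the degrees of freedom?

degrees of freedom = 2

df = k − 1 = 3 − 1 = 2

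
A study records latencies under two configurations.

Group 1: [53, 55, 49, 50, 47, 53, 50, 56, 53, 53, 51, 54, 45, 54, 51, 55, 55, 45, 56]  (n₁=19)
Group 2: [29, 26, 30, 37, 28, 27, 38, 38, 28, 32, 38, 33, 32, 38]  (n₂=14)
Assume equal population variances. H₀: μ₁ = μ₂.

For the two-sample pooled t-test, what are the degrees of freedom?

degrees of freedom = 31

df = n₁ + n₂ − 2 = 19 + 14 − 2 = 31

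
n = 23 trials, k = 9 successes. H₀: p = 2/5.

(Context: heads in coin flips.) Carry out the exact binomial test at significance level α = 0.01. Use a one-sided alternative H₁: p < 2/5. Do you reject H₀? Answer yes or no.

reject H₀: no

Exact binomial: n=23, k=9, p₀=2/5=0.4000
P(X≤9) from Σ C(n,i)·p₀^i·(1−p₀)^(n−i)
p-value (one-sided, H₁ less) = 0.55623
At α=0.01: p ≥ α → fail to reject H₀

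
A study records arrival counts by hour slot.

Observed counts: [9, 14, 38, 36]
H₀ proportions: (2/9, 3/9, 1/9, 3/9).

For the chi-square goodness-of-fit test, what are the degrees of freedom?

df = k − 1 = 4 − 1 = 3

degrees of freedom = 3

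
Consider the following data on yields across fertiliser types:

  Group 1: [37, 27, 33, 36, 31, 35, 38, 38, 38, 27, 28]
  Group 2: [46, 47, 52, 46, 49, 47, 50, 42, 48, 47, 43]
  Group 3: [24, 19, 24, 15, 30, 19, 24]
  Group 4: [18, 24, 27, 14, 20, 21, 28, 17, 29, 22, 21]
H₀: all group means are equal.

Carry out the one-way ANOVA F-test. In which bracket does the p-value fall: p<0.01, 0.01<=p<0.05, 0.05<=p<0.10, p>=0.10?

p-value bracket: p<0.01

Group means [33.45, 47.00, 22.14, 21.91], grand mean 32.025
SSB = Σnᵢ(x̄ᵢ−x̄)² = 4298.481; SSW = ΣΣ(x−x̄ᵢ)² = 652.494
MSB = 4298.481/3 = 1432.8272; MSW = 652.494/36 = 18.1248
F = MSB/MSW = 79.0533
df = (3, 36)
p-value (upper-tail) = 0.00000
→ bracket: p<0.01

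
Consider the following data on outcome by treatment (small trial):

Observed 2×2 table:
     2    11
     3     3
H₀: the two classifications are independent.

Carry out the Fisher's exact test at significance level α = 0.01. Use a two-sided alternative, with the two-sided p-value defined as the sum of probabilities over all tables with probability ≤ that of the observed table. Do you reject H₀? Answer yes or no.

Margins: r₁=13, r₂=6, c₁=5, c₂=14, n=19
p_obs = C(13,2)·C(6,3)/C(19,5); sum pmf over tables with pmf ≤ p_obs
p-value (two-sided) = 0.26213
At α=0.01: p ≥ α → fail to reject H₀

reject H₀: no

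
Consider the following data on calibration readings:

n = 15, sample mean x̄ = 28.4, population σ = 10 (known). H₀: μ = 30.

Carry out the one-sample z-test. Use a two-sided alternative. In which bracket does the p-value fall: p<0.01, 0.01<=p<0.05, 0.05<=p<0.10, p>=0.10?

p-value bracket: p>=0.10

SE = σ/√n = 10/√15 = 2.5820
z = (x̄−μ₀)/SE = (28.4−30)/2.5820 = -0.6197
p-value (two-sided) = 0.53547
→ bracket: p>=0.10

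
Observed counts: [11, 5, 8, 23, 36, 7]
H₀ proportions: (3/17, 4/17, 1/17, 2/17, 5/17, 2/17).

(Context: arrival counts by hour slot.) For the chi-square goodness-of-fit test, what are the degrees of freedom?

df = k − 1 = 6 − 1 = 5

degrees of freedom = 5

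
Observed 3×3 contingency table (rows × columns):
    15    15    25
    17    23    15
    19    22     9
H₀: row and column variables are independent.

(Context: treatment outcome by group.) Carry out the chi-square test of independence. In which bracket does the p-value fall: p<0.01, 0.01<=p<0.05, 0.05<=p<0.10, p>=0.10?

p-value bracket: 0.01<=p<0.05

Row totals [55, 55, 50], col totals [51, 60, 49], n=160
χ² = (15−17.53)²/17.53 + (15−20.62)²/20.62 + (25−16.84)²/16.84 + (17−17.53)²/17.53 + (23−20.62)²/20.62 + (15−16.84)²/16.84 + (19−15.94)²/15.94 + (22−18.75)²/18.75 + (9−15.31)²/15.31 = 10.0946
df = 4
p-value (upper-tail) = 0.03886
→ bracket: 0.01<=p<0.05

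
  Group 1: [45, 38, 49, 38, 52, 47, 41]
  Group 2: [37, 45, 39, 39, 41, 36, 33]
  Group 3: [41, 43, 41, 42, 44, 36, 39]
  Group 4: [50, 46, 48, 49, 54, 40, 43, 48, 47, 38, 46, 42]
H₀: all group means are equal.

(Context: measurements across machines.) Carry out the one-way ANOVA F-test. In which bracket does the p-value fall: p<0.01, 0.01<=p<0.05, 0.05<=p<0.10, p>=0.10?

p-value bracket: p<0.01

Group means [44.29, 38.57, 40.86, 45.92], grand mean 42.939
SSB = Σnᵢ(x̄ᵢ−x̄)² = 282.962; SSW = ΣΣ(x−x̄ᵢ)² = 532.917
MSB = 282.962/3 = 94.3207; MSW = 532.917/29 = 18.3764
F = MSB/MSW = 5.1327
df = (3, 29)
p-value (upper-tail) = 0.00571
→ bracket: p<0.01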